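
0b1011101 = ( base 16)5D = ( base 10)93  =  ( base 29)36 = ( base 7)162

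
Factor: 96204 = 2^2*3^1*8017^1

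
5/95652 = 5/95652 =0.00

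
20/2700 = 1/135 = 0.01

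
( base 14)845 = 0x65D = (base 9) 2210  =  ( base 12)b39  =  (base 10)1629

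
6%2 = 0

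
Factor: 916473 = 3^1*41^1*7451^1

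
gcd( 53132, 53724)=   148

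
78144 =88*888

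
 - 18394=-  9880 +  - 8514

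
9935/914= 9935/914 = 10.87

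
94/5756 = 47/2878 = 0.02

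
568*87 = 49416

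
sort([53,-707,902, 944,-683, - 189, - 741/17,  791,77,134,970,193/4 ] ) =[ - 707, - 683, - 189,-741/17,193/4,  53,  77,  134,791 , 902 , 944, 970 ] 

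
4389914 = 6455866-2065952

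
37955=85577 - 47622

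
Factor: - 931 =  - 7^2*19^1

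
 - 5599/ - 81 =5599/81 =69.12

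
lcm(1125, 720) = 18000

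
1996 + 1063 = 3059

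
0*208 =0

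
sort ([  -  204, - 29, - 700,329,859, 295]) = [ - 700,  -  204,-29,295 , 329, 859 ]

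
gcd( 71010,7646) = 2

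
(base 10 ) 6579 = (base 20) g8j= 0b1100110110011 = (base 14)257D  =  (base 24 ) BA3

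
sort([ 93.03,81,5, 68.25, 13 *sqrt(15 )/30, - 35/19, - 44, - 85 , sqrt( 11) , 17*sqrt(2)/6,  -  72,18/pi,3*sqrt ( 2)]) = [-85 , - 72, - 44, - 35/19 , 13 * sqrt(15)/30,sqrt(11) , 17*sqrt(2)/6, 3*sqrt( 2 ), 5,18/pi , 68.25,  81,  93.03 ] 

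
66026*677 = 44699602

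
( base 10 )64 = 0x40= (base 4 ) 1000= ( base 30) 24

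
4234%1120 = 874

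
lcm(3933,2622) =7866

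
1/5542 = 1/5542 = 0.00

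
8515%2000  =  515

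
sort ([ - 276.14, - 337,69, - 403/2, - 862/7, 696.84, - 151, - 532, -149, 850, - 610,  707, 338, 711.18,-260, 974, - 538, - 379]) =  [ - 610,  -  538, - 532, - 379, - 337,-276.14, - 260, - 403/2, - 151, - 149, - 862/7 , 69, 338, 696.84, 707, 711.18, 850,974 ] 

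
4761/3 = 1587 =1587.00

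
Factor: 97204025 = 5^2*379^1 * 10259^1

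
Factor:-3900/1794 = - 2^1 *5^2*23^(  -  1) = -50/23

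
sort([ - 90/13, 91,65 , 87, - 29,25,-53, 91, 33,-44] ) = [-53, - 44,  -  29,  -  90/13,  25,33, 65,  87,91,  91]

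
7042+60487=67529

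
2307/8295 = 769/2765 = 0.28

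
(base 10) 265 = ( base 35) 7k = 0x109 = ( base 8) 411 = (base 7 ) 526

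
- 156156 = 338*( - 462)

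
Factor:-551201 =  - 7^3*1607^1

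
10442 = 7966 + 2476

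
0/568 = 0 =0.00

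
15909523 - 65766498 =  - 49856975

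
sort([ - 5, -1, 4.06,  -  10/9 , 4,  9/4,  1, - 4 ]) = [ - 5 , - 4,- 10/9, - 1, 1,9/4, 4, 4.06]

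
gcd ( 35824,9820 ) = 4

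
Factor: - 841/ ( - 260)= 2^( - 2) * 5^(-1 )*13^(-1 )*29^2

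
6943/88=6943/88 = 78.90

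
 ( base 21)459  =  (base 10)1878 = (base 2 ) 11101010110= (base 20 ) 4DI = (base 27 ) 2FF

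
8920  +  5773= 14693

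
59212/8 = 14803/2 = 7401.50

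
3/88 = 3/88  =  0.03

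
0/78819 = 0= 0.00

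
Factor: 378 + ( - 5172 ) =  - 4794 = - 2^1*3^1*17^1*  47^1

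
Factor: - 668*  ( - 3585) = 2394780 = 2^2*3^1*5^1*167^1*239^1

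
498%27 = 12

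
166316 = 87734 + 78582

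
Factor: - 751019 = - 23^1*32653^1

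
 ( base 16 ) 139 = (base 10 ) 313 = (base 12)221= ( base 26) C1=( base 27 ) bg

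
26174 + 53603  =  79777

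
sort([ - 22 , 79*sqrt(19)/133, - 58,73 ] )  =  [- 58 , - 22,  79*sqrt(19)/133,73]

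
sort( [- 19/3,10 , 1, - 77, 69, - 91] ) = [ - 91, - 77, - 19/3,1, 10,69]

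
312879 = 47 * 6657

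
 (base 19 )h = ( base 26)h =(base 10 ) 17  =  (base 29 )h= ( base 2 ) 10001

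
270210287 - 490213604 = - 220003317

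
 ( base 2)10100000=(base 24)6G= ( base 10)160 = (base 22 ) 76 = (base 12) 114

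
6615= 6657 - 42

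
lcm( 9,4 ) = 36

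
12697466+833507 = 13530973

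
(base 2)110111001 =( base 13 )27c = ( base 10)441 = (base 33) DC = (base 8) 671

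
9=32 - 23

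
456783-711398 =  - 254615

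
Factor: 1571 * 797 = 797^1*1571^1=1252087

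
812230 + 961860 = 1774090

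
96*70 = 6720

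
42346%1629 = 1621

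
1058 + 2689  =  3747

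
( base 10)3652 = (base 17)CAE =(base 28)4ic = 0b111001000100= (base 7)13435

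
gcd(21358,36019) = 181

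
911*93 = 84723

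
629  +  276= 905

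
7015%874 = 23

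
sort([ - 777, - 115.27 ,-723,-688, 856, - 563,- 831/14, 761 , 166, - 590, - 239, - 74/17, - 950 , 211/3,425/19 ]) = [ - 950, - 777,-723, - 688, - 590,-563,-239, - 115.27,-831/14,  -  74/17,425/19,211/3, 166, 761, 856]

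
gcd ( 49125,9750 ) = 375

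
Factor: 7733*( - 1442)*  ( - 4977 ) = 55498457322 = 2^1 * 3^2*7^2 * 11^1*19^1*37^1*79^1*103^1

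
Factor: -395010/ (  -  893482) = 197505/446741 = 3^3*5^1 *7^1 *11^1 * 19^1*31^( - 1 )  *  14411^( - 1)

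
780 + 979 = 1759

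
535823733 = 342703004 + 193120729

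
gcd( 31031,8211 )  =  7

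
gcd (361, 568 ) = 1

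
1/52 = 1/52 =0.02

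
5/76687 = 5/76687 = 0.00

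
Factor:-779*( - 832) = 648128 = 2^6*13^1*19^1*41^1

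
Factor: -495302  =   - 2^1 * 247651^1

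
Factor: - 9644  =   - 2^2*2411^1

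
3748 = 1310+2438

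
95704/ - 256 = -374 + 5/32 =- 373.84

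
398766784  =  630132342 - 231365558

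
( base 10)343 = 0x157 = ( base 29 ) bo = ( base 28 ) c7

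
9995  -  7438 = 2557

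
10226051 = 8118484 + 2107567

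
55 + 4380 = 4435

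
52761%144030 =52761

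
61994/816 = 75 + 397/408 = 75.97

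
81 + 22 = 103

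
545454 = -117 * (  -  4662 ) 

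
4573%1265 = 778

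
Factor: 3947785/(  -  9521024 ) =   -  2^( - 7 )  *5^1*74383^ ( - 1)*789557^1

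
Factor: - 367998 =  - 2^1*3^1*61333^1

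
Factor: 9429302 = 2^1*37^1*127423^1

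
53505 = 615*87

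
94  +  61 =155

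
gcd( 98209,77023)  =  1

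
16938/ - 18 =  - 941 + 0/1 = - 941.00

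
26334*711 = 18723474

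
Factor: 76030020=2^2*3^2*5^1 * 11^1*19^1*43^1 * 47^1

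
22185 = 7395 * 3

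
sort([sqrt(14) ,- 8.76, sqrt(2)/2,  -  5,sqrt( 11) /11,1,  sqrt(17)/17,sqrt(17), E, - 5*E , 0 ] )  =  [ - 5*E, - 8.76 , - 5 , 0, sqrt ( 17) /17 , sqrt( 11)/11,sqrt( 2 )/2,  1,E, sqrt(14),  sqrt(17) ] 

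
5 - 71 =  - 66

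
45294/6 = 7549= 7549.00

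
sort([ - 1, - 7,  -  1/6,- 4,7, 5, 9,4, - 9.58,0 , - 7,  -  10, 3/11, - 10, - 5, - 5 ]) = [ - 10,- 10, - 9.58, - 7, - 7,- 5, - 5,-4,- 1, - 1/6, 0, 3/11,4, 5, 7, 9]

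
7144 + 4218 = 11362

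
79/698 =79/698 = 0.11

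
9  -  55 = -46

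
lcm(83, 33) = 2739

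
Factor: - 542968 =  - 2^3 *67^1*1013^1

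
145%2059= 145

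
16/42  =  8/21 = 0.38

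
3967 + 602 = 4569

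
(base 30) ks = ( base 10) 628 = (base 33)j1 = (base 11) 521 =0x274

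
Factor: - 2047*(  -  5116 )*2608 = 2^6*23^1*89^1 * 163^1  *  1279^1 = 27312154816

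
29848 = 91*328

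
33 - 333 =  - 300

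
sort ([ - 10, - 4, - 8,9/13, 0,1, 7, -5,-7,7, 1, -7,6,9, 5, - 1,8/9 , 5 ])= [ - 10,  -  8, - 7,  -  7, - 5,-4, - 1,0,9/13,8/9,1, 1,5, 5, 6,7,7 , 9]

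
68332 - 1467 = 66865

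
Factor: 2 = 2^1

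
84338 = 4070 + 80268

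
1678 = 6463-4785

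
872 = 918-46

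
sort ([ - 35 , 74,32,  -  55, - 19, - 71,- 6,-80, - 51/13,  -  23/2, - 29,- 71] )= [ - 80, - 71,  -  71, - 55, - 35 , - 29, - 19 , - 23/2, - 6, - 51/13,32, 74 ]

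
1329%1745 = 1329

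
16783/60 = 16783/60 = 279.72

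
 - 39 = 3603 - 3642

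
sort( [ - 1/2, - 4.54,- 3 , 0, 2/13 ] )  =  [ -4.54, - 3,-1/2, 0,2/13 ] 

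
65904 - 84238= - 18334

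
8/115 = 8/115 = 0.07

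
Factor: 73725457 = 13^1*829^1*6841^1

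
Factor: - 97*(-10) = 2^1*5^1*97^1 = 970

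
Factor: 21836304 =2^4*3^4*7^1*29^1 * 83^1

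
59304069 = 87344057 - 28039988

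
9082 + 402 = 9484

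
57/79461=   19/26487 = 0.00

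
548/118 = 274/59 = 4.64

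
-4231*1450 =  -6134950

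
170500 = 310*550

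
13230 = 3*4410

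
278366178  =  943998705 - 665632527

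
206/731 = 206/731 = 0.28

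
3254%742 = 286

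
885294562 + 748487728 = 1633782290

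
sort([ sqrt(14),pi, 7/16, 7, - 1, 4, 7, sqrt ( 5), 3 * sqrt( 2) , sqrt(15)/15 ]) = [ -1,  sqrt( 15 ) /15, 7/16,sqrt(5 ), pi, sqrt( 14),4,3*sqrt(2), 7, 7 ] 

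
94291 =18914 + 75377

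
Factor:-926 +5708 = 2^1* 3^1*797^1 = 4782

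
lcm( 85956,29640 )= 859560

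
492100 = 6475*76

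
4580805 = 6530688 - 1949883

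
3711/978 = 3+ 259/326 = 3.79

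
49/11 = 49/11 = 4.45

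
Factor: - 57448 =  - 2^3*43^1 * 167^1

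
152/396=38/99 = 0.38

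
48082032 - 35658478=12423554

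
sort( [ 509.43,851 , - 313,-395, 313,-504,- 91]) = [ - 504, - 395 , - 313,  -  91, 313,  509.43,  851] 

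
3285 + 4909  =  8194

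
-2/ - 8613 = 2/8613 = 0.00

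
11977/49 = 1711/7 = 244.43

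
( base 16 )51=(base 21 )3I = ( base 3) 10000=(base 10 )81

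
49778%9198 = 3788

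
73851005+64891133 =138742138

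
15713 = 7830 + 7883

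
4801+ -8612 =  - 3811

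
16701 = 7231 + 9470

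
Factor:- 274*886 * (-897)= 2^2*3^1*13^1*23^1*137^1*443^1  =  217759308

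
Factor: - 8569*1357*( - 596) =6930367268 = 2^2*11^1*19^1*23^1*41^1*59^1*149^1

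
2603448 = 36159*72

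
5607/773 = 5607/773 = 7.25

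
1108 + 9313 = 10421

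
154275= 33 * 4675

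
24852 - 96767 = - 71915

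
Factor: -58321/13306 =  - 2^( - 1)*6653^( - 1)*58321^1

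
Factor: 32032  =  2^5*  7^1 * 11^1*13^1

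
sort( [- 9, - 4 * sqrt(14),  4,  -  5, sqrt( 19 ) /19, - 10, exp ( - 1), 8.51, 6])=[ - 4*sqrt( 14),-10,  -  9  , - 5, sqrt( 19 )/19,exp( - 1) , 4, 6,  8.51]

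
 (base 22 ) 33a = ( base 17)54F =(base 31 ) 1I9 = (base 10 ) 1528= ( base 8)2770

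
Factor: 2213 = 2213^1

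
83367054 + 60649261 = 144016315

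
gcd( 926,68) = 2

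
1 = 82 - 81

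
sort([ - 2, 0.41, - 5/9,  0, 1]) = [ - 2  , - 5/9, 0, 0.41, 1]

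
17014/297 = 57 +85/297 = 57.29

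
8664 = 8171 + 493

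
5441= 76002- 70561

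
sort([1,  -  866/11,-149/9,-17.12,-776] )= [ -776, - 866/11, - 17.12,- 149/9,1]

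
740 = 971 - 231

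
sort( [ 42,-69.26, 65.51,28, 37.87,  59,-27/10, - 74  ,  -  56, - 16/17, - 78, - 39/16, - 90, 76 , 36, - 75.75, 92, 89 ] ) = [ - 90, - 78, - 75.75 , - 74, - 69.26,-56,-27/10,-39/16, - 16/17, 28, 36, 37.87, 42  ,  59, 65.51, 76,  89, 92] 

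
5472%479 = 203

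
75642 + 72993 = 148635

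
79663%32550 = 14563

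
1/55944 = 1/55944=0.00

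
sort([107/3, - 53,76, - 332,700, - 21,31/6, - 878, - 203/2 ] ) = [ - 878, - 332, - 203/2, - 53 , - 21, 31/6, 107/3,  76, 700 ] 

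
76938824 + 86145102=163083926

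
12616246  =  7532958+5083288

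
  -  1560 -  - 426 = - 1134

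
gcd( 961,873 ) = 1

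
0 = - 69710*0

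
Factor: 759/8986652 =2^( - 2)*3^1 * 11^1*23^( - 1 ) * 31^( - 1)*137^( -1 ) = 33/390724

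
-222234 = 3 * ( - 74078 )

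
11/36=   11/36 = 0.31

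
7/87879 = 7/87879 = 0.00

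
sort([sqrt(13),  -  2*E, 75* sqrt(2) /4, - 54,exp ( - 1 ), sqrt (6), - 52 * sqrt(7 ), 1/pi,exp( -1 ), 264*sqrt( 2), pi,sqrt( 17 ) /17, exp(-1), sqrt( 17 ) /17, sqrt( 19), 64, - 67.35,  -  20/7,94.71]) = [ - 52*sqrt(7), - 67.35, - 54 , - 2*E, - 20/7, sqrt( 17) /17, sqrt( 17) /17, 1/pi, exp( - 1),exp( - 1) , exp( - 1), sqrt( 6 ), pi, sqrt (13),  sqrt (19 ), 75 * sqrt( 2) /4, 64,94.71,  264*sqrt( 2 ) ]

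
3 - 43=-40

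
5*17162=85810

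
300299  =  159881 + 140418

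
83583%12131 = 10797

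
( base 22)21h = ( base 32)vf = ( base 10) 1007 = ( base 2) 1111101111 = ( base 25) 1f7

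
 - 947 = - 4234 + 3287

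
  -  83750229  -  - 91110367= 7360138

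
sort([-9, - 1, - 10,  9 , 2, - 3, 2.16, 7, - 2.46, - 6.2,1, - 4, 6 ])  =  [ - 10, - 9,  -  6.2, - 4,-3, - 2.46, - 1,1,  2, 2.16 , 6, 7,  9 ] 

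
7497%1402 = 487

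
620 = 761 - 141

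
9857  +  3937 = 13794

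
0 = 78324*0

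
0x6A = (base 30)3g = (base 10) 106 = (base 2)1101010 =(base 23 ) 4E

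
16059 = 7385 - -8674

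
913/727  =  913/727 = 1.26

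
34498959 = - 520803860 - - 555302819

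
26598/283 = 26598/283 =93.99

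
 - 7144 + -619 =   -  7763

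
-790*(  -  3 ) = 2370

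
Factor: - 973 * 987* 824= - 2^3*3^1 * 7^2 * 47^1 * 103^1*139^1 =- 791329224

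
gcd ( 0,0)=0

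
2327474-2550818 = -223344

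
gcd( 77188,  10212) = 92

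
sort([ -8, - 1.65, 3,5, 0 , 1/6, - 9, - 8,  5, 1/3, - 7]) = [-9 , - 8,-8, - 7,-1.65, 0,1/6, 1/3, 3, 5,5]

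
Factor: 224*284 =2^7 * 7^1*71^1 = 63616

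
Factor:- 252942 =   -  2^1 * 3^1  *  42157^1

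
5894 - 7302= - 1408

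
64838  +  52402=117240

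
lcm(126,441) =882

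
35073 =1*35073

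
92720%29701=3617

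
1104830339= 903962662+200867677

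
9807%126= 105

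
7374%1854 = 1812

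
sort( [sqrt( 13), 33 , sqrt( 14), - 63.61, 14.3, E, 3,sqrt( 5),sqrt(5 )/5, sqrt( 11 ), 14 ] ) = [ - 63.61, sqrt( 5 ) /5, sqrt(5 ),E,3, sqrt( 11 ), sqrt( 13 ), sqrt ( 14 ), 14,14.3,33 ]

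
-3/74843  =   - 1 + 74840/74843 = - 0.00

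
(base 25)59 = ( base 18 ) 78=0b10000110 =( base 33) 42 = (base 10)134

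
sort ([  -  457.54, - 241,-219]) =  [ - 457.54, - 241, - 219 ] 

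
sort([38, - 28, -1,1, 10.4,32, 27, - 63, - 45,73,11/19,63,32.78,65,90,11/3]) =[ -63,- 45,-28, - 1,11/19,  1, 11/3,10.4,27,32,32.78,38,63, 65,73,90 ]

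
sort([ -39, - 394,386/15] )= [ - 394 ,  -  39 , 386/15] 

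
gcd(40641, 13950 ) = 93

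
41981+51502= 93483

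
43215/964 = 44+799/964 = 44.83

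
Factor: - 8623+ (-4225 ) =-12848=-2^4*11^1* 73^1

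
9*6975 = 62775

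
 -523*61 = - 31903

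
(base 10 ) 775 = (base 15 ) 36A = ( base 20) 1IF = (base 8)1407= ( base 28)rj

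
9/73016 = 9/73016 = 0.00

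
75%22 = 9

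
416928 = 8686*48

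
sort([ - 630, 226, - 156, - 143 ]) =[  -  630,- 156, - 143,  226 ]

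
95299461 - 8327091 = 86972370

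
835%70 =65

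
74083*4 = 296332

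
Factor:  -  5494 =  - 2^1*41^1*67^1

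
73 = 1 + 72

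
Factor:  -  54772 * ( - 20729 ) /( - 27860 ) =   -  283842197/6965 = - 5^( - 1 )*7^( - 1)*19^1 * 199^( -1)*1091^1*13693^1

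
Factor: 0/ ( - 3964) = 0 = 0^1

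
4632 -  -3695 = 8327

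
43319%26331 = 16988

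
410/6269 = 410/6269 = 0.07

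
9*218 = 1962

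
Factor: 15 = 3^1*5^1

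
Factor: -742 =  - 2^1*7^1*53^1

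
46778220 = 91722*510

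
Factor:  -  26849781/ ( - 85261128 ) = 8949927/28420376 = 2^ (  -  3)*3^1*7^1*67^1*137^(-1) *6361^1*25931^( - 1 ) 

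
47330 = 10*4733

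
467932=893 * 524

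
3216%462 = 444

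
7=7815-7808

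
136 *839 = 114104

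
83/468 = 83/468 = 0.18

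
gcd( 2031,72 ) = 3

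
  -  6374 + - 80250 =-86624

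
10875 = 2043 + 8832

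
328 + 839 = 1167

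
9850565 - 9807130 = 43435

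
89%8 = 1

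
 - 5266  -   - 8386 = 3120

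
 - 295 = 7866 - 8161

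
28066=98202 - 70136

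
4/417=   4/417 = 0.01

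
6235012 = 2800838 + 3434174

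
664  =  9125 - 8461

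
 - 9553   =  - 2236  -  7317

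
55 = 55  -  0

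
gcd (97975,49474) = 1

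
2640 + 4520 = 7160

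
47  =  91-44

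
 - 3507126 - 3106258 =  -6613384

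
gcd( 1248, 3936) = 96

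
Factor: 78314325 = 3^1*5^2 * 17^1*239^1*257^1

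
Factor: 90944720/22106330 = 2^3*1136809^1*2210633^(-1 )=9094472/2210633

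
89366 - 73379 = 15987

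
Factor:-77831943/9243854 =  - 2^ ( - 1)  *  3^1*7^2*73^1*109^( - 1)*7253^1 * 42403^ ( - 1) 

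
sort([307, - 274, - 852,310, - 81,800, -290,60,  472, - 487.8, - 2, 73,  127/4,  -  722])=[ - 852, - 722, -487.8, - 290, - 274,-81,  -  2, 127/4,60,  73, 307,310, 472,800] 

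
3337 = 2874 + 463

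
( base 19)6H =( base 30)4B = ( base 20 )6B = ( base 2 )10000011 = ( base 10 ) 131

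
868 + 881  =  1749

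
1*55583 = 55583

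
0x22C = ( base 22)136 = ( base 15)271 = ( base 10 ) 556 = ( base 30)ig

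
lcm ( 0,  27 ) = 0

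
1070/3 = 1070/3=356.67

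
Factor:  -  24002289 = - 3^2*47^1*179^1*317^1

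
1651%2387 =1651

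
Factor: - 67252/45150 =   -  2^1*3^( - 1)*5^(  -  2)  *7^( - 1)*17^1 * 23^1  =  - 782/525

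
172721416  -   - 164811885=337533301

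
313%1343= 313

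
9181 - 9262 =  - 81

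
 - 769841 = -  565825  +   - 204016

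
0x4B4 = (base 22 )2AG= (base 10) 1204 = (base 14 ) 620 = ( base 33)13g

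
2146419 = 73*29403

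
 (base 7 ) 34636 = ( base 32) 8m0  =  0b10001011000000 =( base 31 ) 97u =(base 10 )8896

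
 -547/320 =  - 547/320 = - 1.71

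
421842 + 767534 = 1189376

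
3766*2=7532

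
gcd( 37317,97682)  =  1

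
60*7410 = 444600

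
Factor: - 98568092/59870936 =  - 24642023/14967734 = - 2^( - 1)*7^1*113^1*31153^1*7483867^( - 1 ) 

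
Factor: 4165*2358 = 2^1 * 3^2*5^1*7^2*17^1*131^1 = 9821070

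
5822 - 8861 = - 3039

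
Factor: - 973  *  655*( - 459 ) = 292527585 = 3^3 * 5^1*7^1*17^1*131^1  *139^1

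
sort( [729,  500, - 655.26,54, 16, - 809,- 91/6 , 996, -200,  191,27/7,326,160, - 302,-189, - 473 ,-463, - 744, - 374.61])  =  [ - 809, - 744 , - 655.26, - 473,-463, - 374.61, - 302,-200, - 189, - 91/6, 27/7, 16, 54  ,  160 , 191, 326, 500,  729,996 ]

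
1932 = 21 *92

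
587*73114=42917918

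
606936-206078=400858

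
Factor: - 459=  - 3^3*17^1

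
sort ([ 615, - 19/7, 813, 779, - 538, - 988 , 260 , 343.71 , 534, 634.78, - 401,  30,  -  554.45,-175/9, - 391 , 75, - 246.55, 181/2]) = [-988,-554.45, - 538, - 401, - 391,  -  246.55 ,  -  175/9, - 19/7,30,75,  181/2,260,343.71  ,  534,615 , 634.78,  779,813 ] 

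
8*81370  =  650960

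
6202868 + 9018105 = 15220973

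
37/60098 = 37/60098 = 0.00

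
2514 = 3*838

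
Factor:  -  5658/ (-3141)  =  2^1*3^( - 1 )*23^1*41^1*349^( - 1 ) = 1886/1047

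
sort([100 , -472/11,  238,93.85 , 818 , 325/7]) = [ - 472/11 , 325/7 , 93.85 , 100,238,818] 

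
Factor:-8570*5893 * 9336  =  - 2^4*3^1*5^1 * 71^1 * 83^1 * 389^1 * 857^1 = - 471496101360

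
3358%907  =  637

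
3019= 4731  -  1712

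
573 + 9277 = 9850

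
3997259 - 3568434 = 428825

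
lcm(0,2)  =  0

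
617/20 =30 + 17/20 = 30.85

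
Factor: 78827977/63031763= 47^1*1677191^1 * 63031763^(- 1)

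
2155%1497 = 658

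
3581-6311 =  - 2730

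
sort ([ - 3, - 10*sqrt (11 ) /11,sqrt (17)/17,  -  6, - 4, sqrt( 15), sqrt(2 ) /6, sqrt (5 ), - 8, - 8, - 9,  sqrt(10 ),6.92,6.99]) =[ - 9, -8, -8 , - 6, - 4, - 10*sqrt( 11)/11, - 3,sqrt( 2 )/6, sqrt( 17 ) /17,sqrt(5),sqrt( 10),sqrt( 15),6.92,6.99]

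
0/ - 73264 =0/1 = - 0.00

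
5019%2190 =639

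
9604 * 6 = 57624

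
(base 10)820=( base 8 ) 1464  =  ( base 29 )s8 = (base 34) O4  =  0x334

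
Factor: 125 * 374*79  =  3693250 = 2^1*5^3*11^1* 17^1 * 79^1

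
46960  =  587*80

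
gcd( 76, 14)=2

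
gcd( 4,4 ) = 4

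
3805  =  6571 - 2766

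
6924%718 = 462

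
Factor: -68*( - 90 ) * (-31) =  - 189720 = - 2^3*3^2*5^1*17^1 * 31^1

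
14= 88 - 74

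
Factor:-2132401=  - 2132401^1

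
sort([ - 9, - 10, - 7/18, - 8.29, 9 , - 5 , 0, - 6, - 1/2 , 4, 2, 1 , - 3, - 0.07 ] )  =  [ - 10, - 9, - 8.29,-6, - 5, - 3,-1/2, - 7/18, - 0.07,  0, 1,  2, 4,9 ] 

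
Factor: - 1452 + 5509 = 4057^1 =4057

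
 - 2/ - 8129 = 2/8129 = 0.00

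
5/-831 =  - 5/831 = - 0.01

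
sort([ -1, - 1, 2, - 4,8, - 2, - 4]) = [ - 4,  -  4,  -  2, - 1, - 1 , 2 , 8] 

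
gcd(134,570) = 2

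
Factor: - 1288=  - 2^3*7^1*23^1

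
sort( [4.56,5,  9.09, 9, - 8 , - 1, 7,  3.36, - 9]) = [ - 9, - 8, - 1,  3.36, 4.56, 5, 7, 9,9.09 ]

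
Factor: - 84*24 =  - 2016 = -2^5 * 3^2*7^1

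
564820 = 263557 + 301263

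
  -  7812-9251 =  - 17063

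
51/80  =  51/80 = 0.64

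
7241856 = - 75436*( - 96)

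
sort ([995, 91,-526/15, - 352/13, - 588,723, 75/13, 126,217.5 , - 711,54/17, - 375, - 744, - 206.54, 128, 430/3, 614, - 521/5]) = [ - 744, - 711, - 588, - 375, -206.54, - 521/5, - 526/15, - 352/13,54/17, 75/13,91,126, 128, 430/3, 217.5,614,723, 995 ] 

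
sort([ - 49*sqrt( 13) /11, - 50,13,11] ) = [-50,  -  49 * sqrt( 13) /11,11, 13]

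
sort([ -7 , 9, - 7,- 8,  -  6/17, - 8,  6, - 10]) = [- 10,-8, - 8, - 7, - 7, - 6/17,  6 , 9]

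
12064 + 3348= 15412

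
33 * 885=29205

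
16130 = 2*8065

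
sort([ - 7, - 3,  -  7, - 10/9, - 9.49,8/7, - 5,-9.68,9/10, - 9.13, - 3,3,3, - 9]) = [ - 9.68, - 9.49, - 9.13, - 9, - 7, - 7, - 5, - 3, - 3  ,-10/9,9/10, 8/7, 3,3]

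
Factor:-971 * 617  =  -599107 = - 617^1*971^1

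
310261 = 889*349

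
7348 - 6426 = 922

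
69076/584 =118 + 41/146 = 118.28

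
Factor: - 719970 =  - 2^1*3^1*5^1 * 103^1*233^1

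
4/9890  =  2/4945 =0.00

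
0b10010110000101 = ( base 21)10g8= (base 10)9605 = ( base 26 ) E5B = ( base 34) 8AH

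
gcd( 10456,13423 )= 1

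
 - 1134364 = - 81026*14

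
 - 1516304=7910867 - 9427171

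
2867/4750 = 2867/4750 = 0.60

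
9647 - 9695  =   - 48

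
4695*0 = 0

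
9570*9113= 87211410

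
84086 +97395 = 181481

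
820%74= 6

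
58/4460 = 29/2230 =0.01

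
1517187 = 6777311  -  5260124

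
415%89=59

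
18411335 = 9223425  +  9187910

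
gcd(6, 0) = 6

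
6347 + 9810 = 16157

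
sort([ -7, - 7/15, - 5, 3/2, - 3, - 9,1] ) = [ - 9 ,-7, - 5,-3,-7/15, 1,3/2 ]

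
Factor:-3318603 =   -  3^1*1106201^1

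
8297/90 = 8297/90 = 92.19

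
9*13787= 124083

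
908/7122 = 454/3561 = 0.13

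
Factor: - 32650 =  - 2^1*5^2 * 653^1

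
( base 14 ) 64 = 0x58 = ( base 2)1011000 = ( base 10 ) 88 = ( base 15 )5d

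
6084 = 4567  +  1517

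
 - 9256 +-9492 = -18748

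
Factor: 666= 2^1*3^2*37^1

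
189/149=189/149 = 1.27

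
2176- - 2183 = 4359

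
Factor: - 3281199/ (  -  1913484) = 2^( - 2)*159457^( - 1)*1093733^1  =  1093733/637828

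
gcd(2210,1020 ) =170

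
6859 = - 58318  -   - 65177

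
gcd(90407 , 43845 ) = 1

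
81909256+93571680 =175480936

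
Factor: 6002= 2^1 * 3001^1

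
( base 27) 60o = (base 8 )10456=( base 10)4398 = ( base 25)70N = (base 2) 1000100101110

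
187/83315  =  187/83315 = 0.00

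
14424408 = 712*20259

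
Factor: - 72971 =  - 43^1*1697^1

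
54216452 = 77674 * 698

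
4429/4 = 1107+ 1/4 = 1107.25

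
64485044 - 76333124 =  - 11848080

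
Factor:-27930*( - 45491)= 1270563630 = 2^1*3^1 * 5^1*7^2*19^1*45491^1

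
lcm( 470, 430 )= 20210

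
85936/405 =212 + 76/405= 212.19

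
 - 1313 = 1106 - 2419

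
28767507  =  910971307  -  882203800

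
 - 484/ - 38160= 121/9540 = 0.01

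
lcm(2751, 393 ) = 2751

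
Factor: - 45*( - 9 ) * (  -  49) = - 19845 = - 3^4*5^1 * 7^2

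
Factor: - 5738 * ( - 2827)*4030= 65371943780 = 2^2 * 5^1*11^1*13^1*19^1*31^1 * 151^1 *257^1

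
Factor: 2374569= 3^3*31^1*2837^1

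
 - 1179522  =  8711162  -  9890684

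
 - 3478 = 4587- 8065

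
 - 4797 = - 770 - 4027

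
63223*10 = 632230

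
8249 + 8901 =17150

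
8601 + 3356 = 11957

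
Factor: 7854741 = 3^2*872749^1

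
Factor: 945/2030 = 27/58= 2^(-1 )*3^3*29^(-1)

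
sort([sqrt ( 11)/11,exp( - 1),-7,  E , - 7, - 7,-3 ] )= [ - 7, - 7,-7,-3, sqrt( 11 )/11,exp(-1),  E ]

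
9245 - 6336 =2909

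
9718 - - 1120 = 10838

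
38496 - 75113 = - 36617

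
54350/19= 54350/19 = 2860.53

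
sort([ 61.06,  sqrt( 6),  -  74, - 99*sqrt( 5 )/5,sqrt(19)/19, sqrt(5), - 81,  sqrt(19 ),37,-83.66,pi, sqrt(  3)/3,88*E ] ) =[  -  83.66,-81, -74, - 99 * sqrt( 5)/5 , sqrt(19)/19,sqrt(3 ) /3 , sqrt( 5),  sqrt ( 6), pi,sqrt (19 ),37 , 61.06,88* E ]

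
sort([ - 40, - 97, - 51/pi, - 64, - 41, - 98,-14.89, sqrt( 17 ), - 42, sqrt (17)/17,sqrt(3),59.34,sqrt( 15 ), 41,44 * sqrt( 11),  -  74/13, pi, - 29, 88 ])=[ - 98, - 97, - 64, - 42,  -  41,  -  40, - 29, - 51/pi, - 14.89, - 74/13, sqrt( 17 ) /17,sqrt( 3 ),pi, sqrt( 15),sqrt(17),41, 59.34, 88,44*sqrt(11)]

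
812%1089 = 812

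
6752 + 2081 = 8833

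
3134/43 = 72 + 38/43  =  72.88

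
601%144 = 25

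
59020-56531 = 2489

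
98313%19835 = 18973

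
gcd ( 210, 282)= 6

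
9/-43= - 1 + 34/43 = -0.21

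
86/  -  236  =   - 1+75/118 = - 0.36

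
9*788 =7092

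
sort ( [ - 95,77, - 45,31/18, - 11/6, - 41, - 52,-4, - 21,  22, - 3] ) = [ - 95, - 52, - 45,  -  41, -21, - 4, - 3, - 11/6, 31/18, 22,77]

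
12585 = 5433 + 7152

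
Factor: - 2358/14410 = -9/55  =  -3^2*5^ ( - 1 ) * 11^( - 1)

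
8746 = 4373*2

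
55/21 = 2 + 13/21= 2.62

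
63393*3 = 190179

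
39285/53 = 741 + 12/53 = 741.23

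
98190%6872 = 1982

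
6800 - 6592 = 208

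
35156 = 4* 8789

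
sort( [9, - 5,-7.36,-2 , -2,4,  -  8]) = [  -  8,-7.36,  -  5, - 2,- 2,4,9]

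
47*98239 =4617233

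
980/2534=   70/181=0.39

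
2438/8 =304 + 3/4=304.75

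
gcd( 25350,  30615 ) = 195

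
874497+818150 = 1692647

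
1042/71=1042/71 = 14.68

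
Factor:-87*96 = -8352 = - 2^5*3^2*29^1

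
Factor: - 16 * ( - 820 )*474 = 6218880=2^7*3^1*5^1*41^1*79^1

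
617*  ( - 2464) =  - 1520288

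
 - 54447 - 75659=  - 130106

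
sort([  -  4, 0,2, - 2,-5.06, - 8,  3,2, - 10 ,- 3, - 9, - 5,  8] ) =[ - 10,-9,- 8, -5.06, -5, -4, - 3 , - 2, 0,2,  2,3,8]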